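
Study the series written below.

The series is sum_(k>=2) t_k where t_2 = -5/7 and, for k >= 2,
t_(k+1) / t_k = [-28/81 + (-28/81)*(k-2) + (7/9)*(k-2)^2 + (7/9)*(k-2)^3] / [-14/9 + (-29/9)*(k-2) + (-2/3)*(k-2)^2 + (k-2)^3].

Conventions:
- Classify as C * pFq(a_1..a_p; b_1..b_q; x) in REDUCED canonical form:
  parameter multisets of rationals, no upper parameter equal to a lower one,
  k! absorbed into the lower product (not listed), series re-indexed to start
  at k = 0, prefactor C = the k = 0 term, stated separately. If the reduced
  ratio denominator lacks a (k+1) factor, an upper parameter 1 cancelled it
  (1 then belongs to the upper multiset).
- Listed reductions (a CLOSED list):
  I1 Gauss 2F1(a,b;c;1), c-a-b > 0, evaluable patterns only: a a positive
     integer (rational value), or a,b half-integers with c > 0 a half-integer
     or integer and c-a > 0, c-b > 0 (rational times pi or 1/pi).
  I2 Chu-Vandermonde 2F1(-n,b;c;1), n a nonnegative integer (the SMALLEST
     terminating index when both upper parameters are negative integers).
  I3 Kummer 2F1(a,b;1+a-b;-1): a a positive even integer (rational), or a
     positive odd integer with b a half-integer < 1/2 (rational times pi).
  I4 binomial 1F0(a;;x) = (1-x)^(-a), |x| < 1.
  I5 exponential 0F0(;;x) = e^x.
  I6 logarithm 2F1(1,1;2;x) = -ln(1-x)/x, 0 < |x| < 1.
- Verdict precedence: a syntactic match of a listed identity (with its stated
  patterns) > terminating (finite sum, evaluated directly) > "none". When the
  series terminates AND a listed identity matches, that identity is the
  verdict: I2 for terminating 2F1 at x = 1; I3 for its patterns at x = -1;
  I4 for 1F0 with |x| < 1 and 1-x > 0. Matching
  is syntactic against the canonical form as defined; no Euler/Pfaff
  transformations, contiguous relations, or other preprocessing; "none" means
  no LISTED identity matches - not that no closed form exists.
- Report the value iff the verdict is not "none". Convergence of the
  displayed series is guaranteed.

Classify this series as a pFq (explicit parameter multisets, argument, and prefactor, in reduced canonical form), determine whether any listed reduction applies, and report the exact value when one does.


This is -5/7 * 2F1(-2/3, 1; -7/3; 7/9) in reduced canonical form. Verdict: none. Every listed pattern misses the 2F1 form at 7/9, upper {-2/3, 1}.

Structural cue: from the first term -5/7: cancel k + 2/3 from the displayed ratio first; then prefactor -5/7.
Step ratio: r(k) = (7/9) * (k-2/3) (k+1) / [(k-7/3) (k+1)] ; factor over Q: parameters, x = (7/9), and C = -5/7.


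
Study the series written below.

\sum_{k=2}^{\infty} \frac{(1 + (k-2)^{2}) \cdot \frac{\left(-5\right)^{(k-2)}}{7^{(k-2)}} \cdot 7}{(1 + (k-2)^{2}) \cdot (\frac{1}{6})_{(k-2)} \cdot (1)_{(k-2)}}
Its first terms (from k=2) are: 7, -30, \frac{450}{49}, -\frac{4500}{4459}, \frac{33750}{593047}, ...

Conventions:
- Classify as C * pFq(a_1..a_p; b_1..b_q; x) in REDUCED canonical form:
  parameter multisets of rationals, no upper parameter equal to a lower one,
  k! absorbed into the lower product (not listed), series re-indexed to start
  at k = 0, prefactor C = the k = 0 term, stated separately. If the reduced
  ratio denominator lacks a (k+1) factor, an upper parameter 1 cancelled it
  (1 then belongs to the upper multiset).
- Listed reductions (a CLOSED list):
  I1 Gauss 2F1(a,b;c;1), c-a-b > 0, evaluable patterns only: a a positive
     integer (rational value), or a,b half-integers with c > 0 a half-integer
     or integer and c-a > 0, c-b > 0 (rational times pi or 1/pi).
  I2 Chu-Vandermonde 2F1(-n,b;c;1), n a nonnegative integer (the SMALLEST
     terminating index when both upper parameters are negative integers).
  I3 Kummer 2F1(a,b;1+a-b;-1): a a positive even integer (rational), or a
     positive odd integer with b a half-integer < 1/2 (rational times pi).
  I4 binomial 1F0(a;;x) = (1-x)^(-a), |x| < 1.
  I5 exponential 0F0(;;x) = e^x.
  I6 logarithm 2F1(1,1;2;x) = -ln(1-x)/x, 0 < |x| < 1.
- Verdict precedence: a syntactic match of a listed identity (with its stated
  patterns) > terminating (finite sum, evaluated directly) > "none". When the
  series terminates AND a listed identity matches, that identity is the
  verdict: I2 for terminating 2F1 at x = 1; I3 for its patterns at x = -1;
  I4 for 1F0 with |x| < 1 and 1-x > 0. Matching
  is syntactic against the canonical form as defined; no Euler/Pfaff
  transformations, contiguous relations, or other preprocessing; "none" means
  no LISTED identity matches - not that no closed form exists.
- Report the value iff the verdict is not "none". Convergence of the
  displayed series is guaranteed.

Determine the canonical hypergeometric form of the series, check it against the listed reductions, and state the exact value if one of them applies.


x = -\frac{5}{7} here; the reduced form reads 0F1, upper {-}, lower {\frac{1}{6}}, C = 7. Verdict: none. No listed pattern accepts 0F1(-; \frac{1}{6}; -\frac{5}{7}).

Key observation: t_0 = 7 here, and (1)_k (prefactor 7) is k! itself.
Consecutive-term ratio: r(k) = -\frac{5}{7} * 1 / [(k+\frac{1}{6}) (k+1)] - rational in k. x = -\frac{5}{7}; t_0 = 7; negate the roots.


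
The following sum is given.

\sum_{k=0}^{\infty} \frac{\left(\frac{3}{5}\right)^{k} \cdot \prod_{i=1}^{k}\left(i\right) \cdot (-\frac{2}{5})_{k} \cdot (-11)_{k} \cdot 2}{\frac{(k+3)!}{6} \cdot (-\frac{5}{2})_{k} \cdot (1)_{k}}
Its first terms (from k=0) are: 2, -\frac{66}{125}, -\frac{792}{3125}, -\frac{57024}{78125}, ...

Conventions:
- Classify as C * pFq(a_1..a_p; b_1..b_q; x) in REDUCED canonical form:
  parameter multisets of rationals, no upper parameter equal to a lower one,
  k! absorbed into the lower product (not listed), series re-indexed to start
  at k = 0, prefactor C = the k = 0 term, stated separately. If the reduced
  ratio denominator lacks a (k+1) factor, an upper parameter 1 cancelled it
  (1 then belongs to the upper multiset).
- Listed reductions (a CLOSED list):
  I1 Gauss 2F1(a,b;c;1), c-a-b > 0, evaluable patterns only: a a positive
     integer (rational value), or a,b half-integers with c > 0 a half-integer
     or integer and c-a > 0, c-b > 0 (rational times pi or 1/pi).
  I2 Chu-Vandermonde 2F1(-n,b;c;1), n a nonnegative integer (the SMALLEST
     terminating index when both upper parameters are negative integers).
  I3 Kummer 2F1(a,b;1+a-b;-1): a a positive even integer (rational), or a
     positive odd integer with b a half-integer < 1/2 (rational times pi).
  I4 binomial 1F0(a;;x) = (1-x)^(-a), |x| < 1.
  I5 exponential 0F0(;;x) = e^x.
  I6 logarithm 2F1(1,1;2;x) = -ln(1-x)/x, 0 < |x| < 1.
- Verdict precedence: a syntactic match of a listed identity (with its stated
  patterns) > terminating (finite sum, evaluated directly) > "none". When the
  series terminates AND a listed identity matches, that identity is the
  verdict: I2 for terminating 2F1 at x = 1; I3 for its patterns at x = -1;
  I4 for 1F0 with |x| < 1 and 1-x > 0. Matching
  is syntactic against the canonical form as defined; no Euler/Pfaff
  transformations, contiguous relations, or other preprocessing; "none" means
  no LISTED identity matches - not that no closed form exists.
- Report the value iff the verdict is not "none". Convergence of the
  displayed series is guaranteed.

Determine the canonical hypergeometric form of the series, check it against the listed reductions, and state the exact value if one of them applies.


Structural cue: t_0 = 2 here, and the denominator's factorial ratio (C = 2, x = 3/5) is a lower Pochhammer.
Step ratio: r(k) = \frac{3}{5} * (k-11) (k-\frac{2}{5}) (k+1) / [(k-\frac{5}{2}) (k+4) (k+1)] - rational in k. x = \frac{3}{5}; t_0 = 2; negate the roots.

Reduced: x = \frac{3}{5}, 3F2, upper = {-11, -\frac{2}{5}, 1}, lower = {-\frac{5}{2}, 4}, C = 2. Verdict: terminating (-11 upstairs). 12 nonzero terms in all; added directly. Value: \frac{37148731729357885792}{27120113372802734375}.


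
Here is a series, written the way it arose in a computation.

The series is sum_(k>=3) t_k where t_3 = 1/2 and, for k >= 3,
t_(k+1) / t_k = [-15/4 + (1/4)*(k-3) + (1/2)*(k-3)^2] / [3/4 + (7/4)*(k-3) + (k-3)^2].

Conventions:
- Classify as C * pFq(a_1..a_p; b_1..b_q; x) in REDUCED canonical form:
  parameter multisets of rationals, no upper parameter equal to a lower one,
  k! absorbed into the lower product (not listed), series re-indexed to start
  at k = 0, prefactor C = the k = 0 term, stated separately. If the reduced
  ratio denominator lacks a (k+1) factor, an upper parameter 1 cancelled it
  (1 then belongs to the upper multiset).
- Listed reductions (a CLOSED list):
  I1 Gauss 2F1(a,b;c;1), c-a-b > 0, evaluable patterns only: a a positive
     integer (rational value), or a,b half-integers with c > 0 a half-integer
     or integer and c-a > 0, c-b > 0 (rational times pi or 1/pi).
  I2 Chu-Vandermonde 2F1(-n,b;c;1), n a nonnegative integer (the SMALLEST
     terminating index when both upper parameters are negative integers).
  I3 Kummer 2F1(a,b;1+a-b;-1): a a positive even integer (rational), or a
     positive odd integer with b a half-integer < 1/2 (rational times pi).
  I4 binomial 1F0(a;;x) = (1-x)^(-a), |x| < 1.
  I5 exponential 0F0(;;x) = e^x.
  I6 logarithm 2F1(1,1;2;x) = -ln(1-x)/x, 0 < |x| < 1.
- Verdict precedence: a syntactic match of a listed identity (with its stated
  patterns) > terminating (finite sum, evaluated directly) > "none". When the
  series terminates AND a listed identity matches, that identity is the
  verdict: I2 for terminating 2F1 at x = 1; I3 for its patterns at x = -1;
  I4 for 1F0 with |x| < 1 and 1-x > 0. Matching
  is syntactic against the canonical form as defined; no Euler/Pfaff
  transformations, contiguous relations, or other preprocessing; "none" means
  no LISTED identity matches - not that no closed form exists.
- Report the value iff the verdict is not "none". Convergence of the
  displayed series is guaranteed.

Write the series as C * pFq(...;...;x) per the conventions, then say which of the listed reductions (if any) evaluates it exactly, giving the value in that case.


The series (x = 1/2) is 2F1: upper {-5/2, 3}, lower {3/4}, prefactor 1/2. Verdict: none. No listed pattern accepts 2F1(-5/2, 3; 3/4; 1/2).

Structural cue: x = (1/2) and factor the ratio over Q (C = 1/2, x = 1/2): negated roots = parameters.
Step ratio: r(k) = (1/2) * (k-5/2) (k+3) / [(k+3/4) (k+1)] - rational in k, leading ratio (1/2); with t_0 = 1/2, classification follows.


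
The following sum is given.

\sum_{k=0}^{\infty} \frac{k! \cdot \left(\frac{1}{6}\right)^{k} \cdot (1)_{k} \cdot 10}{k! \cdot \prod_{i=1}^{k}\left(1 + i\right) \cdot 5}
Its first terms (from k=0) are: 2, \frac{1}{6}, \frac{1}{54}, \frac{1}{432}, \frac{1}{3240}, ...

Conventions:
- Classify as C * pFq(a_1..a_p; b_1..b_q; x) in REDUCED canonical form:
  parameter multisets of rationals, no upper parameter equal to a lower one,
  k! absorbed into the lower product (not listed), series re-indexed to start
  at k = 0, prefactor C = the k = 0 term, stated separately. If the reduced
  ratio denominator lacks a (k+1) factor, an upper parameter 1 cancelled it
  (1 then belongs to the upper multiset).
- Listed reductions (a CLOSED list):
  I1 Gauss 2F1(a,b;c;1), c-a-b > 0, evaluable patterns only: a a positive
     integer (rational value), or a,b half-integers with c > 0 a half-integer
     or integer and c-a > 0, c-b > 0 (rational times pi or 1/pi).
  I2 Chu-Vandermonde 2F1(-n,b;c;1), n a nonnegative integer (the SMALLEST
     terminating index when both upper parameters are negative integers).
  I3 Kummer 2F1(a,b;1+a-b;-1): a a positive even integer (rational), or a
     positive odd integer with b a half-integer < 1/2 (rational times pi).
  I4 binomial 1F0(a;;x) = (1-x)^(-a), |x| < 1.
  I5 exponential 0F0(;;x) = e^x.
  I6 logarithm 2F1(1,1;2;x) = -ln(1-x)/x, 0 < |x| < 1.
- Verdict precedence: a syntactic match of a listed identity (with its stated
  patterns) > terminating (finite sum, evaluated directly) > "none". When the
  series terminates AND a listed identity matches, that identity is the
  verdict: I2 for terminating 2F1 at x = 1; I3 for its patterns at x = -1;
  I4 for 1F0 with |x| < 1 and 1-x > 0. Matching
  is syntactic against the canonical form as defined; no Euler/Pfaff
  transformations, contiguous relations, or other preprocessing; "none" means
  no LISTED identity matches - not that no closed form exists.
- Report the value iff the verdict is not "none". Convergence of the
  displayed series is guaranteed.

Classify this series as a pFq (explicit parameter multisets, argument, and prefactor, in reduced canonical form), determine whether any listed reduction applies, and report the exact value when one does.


Classification (C = 2): 2F1 with upper {1, 1}, lower {2}, argument x = \frac{1}{6}. Verdict at x = \frac{1}{6}: the logarithmic series (I6) matches (the logarithm: parameters (1,1;2), x = \frac{1}{6}). Sum: \left(-12\right) \cdot \ln\left(\frac{5}{6}\right).

The tell: from the first term 2: the factorial ratio (C = 2) (k+a-1)!/(a-1)! is a rising factorial (a)_k.
Consecutive-term ratio: r(k) = \frac{1}{6} * (k+1) (k+1) / [(k+2) (k+1)] - poly over poly, x = \frac{1}{6} from leading terms; C = 2 at k = 0.


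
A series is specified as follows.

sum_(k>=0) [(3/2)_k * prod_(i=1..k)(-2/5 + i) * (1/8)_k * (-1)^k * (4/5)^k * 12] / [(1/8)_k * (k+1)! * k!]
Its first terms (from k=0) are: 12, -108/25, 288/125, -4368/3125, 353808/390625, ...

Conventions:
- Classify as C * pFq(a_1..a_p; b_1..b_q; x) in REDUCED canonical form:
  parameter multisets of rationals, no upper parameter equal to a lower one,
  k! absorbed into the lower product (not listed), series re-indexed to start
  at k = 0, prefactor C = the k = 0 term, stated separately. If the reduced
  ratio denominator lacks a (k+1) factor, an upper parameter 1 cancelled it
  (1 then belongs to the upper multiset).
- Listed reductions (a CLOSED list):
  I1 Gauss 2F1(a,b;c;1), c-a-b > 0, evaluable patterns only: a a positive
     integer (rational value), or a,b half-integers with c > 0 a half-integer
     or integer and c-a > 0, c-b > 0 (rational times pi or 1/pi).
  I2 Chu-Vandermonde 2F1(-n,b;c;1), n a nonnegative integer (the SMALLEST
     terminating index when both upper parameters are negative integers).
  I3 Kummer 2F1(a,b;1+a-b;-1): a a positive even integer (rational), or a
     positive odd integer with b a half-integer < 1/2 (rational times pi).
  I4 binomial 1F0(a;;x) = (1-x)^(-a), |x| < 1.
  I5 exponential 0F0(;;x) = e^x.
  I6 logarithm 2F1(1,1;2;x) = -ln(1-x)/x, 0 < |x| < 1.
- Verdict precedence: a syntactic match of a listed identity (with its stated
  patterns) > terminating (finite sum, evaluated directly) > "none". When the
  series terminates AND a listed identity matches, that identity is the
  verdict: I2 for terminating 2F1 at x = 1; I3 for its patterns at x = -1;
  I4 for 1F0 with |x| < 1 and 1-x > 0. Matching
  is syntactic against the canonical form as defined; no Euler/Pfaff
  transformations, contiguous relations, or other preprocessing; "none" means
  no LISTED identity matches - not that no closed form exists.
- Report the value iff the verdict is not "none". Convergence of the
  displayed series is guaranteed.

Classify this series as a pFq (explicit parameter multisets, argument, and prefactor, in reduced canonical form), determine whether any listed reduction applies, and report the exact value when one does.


Key step: from the first term 12: the parameter 1/8 appears in both the upper and lower lists and cancels.
Ratio: r(k) = (-4/5) * (k+3/5) (k+3/2) / [(k+2) (k+1)] ; factor over Q: parameters, x = (-4/5), and C = 12.

Reduced: x = -4/5, 2F1, upper = {3/5, 3/2}, lower = {2}, C = 12. Verdict: no listed reduction: x = -4/5 and upper {3/5, 3/2} fail every I1-I6 pattern.


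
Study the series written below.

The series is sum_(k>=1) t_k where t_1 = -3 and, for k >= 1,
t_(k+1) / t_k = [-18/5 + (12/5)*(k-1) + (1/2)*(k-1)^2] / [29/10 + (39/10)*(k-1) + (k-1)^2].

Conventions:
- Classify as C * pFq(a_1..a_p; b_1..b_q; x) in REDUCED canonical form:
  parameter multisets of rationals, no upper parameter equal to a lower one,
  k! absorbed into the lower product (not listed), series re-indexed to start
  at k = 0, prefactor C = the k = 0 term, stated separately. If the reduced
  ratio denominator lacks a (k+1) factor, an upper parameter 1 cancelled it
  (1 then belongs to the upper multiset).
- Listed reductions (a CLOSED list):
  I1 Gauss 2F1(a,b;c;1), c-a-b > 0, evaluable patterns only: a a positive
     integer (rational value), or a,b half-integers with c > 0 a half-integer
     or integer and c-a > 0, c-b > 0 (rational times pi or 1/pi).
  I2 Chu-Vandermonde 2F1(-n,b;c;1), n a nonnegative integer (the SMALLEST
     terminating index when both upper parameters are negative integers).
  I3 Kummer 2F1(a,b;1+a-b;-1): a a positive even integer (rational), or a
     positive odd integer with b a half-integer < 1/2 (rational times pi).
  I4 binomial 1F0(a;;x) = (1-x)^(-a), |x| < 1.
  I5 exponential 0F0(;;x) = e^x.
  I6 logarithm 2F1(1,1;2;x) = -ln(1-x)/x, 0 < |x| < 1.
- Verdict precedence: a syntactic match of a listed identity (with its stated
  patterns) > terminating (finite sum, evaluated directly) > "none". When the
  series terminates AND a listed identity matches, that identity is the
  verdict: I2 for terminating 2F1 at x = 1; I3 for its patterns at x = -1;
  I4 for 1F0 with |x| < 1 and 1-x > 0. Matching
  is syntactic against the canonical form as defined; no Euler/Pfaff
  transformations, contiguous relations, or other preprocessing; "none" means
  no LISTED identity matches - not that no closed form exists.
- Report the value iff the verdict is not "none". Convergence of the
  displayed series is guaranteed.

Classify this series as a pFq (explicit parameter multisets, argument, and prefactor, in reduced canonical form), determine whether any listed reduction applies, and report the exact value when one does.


Key step: t_0 being -3, the expanded ratio factors over Q; prefactor -3, roots give parameters.
Ratio: r(k) = (1/2) * (k-6/5) (k+6) / [(k+29/10) (k+1)] - poly over poly, x = (1/2) from leading terms; C = -3 at k = 0.

Prefactor -3, argument 1/2: 2F1 with upper {-6/5, 6} over lower {29/10}. Verdict: none (x = 1/2): each listed identity misses the multisets {-6/5, 6} ; {29/10}.


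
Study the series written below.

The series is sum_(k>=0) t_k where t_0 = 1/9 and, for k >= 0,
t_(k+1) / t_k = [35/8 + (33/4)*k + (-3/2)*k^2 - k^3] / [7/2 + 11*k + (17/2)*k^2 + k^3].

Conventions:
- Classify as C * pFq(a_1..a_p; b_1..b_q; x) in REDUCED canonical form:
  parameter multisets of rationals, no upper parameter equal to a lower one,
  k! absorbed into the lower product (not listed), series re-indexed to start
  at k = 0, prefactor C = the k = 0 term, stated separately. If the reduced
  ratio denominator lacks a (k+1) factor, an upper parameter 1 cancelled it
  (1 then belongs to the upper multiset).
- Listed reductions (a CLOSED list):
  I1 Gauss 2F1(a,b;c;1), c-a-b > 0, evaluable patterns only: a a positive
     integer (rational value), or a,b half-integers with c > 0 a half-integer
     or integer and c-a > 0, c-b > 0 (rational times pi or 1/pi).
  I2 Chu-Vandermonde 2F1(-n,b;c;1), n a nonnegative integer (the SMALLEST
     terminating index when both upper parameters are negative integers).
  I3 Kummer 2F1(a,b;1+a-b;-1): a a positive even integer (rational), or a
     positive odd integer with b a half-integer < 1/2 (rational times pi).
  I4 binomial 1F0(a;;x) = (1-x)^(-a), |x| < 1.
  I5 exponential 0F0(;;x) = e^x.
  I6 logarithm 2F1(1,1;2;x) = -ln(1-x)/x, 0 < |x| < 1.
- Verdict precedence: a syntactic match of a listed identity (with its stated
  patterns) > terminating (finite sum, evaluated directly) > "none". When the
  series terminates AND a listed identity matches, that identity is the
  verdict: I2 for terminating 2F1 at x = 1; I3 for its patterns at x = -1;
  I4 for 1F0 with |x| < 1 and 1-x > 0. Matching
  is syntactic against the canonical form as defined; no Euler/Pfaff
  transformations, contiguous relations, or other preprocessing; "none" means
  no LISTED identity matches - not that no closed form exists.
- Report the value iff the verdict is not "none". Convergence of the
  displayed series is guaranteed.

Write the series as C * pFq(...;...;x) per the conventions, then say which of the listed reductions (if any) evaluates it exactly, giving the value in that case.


At argument -1: a 2F1 with upper {-5/2, 7/2}, lower {7}, scaled by C = 1/9. Verdict: none. No listed pattern accepts 2F1(-5/2, 7/2; 7; -1).

Structural cue: from the first term 1/9: the expanded ratio factors over Q; prefactor 1/9, roots give parameters.
Step ratio: r(k) = (-1) * (k-5/2) (k+7/2) / [(k+7) (k+1)] ; factor over Q: parameters, x = (-1), and C = 1/9.


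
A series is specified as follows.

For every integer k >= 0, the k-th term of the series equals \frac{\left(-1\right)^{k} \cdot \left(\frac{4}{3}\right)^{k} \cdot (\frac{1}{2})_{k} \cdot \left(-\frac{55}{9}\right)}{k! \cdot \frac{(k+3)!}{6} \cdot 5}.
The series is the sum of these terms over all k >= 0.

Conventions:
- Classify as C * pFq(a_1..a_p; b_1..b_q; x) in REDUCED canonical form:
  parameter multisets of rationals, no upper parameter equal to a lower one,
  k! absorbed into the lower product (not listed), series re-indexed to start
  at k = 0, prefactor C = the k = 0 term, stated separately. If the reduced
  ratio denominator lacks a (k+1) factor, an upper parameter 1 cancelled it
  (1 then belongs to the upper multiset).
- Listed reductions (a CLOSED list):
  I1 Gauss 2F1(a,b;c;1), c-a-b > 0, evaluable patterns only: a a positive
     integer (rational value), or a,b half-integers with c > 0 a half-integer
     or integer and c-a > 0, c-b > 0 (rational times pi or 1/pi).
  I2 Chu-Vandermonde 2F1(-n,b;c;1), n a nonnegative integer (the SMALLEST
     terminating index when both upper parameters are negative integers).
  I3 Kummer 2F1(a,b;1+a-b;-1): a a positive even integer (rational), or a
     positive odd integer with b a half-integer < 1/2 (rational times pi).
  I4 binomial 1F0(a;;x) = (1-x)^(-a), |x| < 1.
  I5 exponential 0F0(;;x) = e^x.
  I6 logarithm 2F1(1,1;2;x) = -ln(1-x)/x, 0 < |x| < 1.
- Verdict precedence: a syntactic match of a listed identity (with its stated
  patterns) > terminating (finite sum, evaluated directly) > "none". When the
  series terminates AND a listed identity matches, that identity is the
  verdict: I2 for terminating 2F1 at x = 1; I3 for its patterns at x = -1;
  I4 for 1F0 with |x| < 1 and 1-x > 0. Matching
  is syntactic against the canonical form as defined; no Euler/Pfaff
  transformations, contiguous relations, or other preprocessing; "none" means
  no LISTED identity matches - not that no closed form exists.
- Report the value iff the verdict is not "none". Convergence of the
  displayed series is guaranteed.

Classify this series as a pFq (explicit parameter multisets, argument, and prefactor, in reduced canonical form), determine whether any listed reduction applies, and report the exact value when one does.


Prefactor -\frac{11}{9}, argument -\frac{4}{3}: 1F1 with upper {\frac{1}{2}} over lower {4}. Verdict: none. A 1F1 with upper {\frac{1}{2}} fits none of I1-I6 at x = -\frac{4}{3}; the sum runs forever.

Structural cue: x = -\frac{4}{3} and the constant factors (C = -11/9, x = -4/3) combine into one prefactor.
Ratio: r(k) = -\frac{4}{3} * (k+\frac{1}{2}) / [(k+4) (k+1)] - rational; roots negated = parameters, x = -\frac{4}{3}, C = -\frac{11}{9}.


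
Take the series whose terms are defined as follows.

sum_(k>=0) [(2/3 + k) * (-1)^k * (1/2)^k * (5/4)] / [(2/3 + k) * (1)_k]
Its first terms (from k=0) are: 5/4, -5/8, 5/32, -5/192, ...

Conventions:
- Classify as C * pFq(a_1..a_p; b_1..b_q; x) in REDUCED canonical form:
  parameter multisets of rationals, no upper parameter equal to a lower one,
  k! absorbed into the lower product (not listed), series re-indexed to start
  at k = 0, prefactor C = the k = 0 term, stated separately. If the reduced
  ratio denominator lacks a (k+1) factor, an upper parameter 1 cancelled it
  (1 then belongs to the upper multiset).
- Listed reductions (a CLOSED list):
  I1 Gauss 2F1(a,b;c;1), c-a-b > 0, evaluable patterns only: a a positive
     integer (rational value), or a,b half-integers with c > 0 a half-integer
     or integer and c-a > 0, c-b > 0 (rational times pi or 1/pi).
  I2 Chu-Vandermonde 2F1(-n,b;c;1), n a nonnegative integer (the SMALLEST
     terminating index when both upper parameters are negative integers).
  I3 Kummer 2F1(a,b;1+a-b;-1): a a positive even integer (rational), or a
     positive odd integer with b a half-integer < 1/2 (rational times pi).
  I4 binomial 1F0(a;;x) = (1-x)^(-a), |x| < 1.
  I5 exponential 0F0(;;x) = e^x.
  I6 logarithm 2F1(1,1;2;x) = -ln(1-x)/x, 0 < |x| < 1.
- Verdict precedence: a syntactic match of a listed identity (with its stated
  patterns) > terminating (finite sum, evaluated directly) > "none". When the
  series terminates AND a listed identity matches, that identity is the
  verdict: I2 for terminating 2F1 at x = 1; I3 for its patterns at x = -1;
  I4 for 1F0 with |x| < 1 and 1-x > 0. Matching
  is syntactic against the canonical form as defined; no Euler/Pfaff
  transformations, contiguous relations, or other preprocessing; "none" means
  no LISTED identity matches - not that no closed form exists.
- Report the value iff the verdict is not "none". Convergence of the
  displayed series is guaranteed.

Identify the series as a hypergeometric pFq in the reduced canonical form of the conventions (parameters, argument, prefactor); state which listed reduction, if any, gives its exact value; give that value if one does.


Key step: t_0 = 5/4 here, and (1)_k (prefactor 5/4) is k! itself.
Consecutive-term ratio: r(k) = (-1/2) * 1 / [(k+1)] - rational in k, leading ratio (-1/2); with t_0 = 5/4, classification follows.

At argument -1/2: a 0F0 with upper {-}, lower {-}, scaled by C = 5/4. Verdict: the exponential series (I5) fires (the 0F0 exponential series at x = -1/2). Value: (5/4) * e^(-1/2).


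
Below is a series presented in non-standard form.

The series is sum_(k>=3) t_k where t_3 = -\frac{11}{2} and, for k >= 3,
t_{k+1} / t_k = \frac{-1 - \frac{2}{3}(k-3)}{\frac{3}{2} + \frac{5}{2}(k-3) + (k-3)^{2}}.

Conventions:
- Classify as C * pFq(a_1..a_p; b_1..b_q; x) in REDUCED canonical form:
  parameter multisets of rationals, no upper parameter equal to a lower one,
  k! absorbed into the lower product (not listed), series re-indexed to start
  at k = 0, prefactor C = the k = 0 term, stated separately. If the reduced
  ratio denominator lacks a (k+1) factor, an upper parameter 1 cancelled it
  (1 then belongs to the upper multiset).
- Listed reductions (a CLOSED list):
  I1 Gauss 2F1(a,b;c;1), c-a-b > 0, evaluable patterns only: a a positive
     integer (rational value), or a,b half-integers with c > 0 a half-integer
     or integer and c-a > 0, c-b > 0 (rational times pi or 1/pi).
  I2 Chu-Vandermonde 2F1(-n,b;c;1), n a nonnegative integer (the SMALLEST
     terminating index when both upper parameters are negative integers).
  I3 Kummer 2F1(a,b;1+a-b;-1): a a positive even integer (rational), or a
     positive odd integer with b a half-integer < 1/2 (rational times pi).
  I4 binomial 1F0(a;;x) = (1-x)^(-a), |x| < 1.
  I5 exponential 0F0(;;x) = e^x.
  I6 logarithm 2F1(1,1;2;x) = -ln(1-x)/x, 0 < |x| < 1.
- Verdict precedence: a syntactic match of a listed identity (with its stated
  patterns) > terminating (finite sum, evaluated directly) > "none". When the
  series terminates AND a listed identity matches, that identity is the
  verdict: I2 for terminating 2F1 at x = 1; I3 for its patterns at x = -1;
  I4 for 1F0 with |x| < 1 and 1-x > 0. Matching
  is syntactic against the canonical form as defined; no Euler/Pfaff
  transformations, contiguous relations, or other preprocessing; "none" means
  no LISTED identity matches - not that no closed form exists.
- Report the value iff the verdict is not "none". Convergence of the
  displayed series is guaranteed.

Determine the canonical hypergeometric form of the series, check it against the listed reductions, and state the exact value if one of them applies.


Classification (C = -\frac{11}{2}): 0F0 with upper {-}, lower {-}, argument x = -\frac{2}{3}. Verdict (x = -\frac{2}{3}): the I5 exponential reduction applies (the 0F0 exponential series at x = -\frac{2}{3}). Value: \left(-\frac{11}{2}\right) \cdot e^{-\frac{2}{3}}.

The tell: t_0 being -\frac{11}{2}, the ratio is unreduced: k + 3/2 divides both sides (C = -11/2, x = -2/3).
Adjacent-term ratio: r(k) = -\frac{2}{3} * 1 / [(k+1)] - rational in k. x = -\frac{2}{3}; t_0 = -\frac{11}{2}; negate the roots.


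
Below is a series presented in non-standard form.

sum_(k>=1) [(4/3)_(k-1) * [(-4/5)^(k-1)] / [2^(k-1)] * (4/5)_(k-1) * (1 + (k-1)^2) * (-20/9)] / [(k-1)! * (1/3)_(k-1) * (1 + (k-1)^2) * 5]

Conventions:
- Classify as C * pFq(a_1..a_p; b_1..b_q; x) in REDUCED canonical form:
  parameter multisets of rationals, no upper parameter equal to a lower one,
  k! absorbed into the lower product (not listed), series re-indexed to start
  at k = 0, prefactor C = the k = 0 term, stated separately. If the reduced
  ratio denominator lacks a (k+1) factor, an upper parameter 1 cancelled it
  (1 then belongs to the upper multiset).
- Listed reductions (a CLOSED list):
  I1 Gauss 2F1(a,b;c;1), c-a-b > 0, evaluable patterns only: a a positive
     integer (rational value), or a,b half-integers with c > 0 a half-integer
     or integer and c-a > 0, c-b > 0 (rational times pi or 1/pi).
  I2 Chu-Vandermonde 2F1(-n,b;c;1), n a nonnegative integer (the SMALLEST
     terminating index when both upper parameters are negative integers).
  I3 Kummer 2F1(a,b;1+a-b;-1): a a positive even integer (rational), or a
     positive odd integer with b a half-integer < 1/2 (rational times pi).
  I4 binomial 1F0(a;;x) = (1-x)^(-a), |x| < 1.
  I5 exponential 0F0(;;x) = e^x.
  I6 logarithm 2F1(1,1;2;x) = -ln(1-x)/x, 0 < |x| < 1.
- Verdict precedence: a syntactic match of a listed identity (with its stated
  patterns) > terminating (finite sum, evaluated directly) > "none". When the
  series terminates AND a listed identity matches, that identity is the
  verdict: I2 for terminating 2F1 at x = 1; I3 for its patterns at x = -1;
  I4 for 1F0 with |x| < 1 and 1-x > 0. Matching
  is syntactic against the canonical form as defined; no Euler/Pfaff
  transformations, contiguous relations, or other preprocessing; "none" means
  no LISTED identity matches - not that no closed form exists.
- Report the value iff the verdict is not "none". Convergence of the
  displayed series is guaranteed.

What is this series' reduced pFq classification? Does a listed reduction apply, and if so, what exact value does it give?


With C = -4/9: the canonical form is 2F1(4/5, 4/3; 1/3; -2/5). Verdict: none - this 2F1 at x = -2/5 matches no listed pattern, and upper {4/5, 4/3} holds no stopper.

Structural cue: t_0 = -4/9 here, and the two k-th powers (C = -4/9) combine into one argument.
Ratio: r(k) = (-2/5) * (k+4/5) (k+4/3) / [(k+1/3) (k+1)] - rational in k. x = (-2/5); t_0 = -4/9; negate the roots.


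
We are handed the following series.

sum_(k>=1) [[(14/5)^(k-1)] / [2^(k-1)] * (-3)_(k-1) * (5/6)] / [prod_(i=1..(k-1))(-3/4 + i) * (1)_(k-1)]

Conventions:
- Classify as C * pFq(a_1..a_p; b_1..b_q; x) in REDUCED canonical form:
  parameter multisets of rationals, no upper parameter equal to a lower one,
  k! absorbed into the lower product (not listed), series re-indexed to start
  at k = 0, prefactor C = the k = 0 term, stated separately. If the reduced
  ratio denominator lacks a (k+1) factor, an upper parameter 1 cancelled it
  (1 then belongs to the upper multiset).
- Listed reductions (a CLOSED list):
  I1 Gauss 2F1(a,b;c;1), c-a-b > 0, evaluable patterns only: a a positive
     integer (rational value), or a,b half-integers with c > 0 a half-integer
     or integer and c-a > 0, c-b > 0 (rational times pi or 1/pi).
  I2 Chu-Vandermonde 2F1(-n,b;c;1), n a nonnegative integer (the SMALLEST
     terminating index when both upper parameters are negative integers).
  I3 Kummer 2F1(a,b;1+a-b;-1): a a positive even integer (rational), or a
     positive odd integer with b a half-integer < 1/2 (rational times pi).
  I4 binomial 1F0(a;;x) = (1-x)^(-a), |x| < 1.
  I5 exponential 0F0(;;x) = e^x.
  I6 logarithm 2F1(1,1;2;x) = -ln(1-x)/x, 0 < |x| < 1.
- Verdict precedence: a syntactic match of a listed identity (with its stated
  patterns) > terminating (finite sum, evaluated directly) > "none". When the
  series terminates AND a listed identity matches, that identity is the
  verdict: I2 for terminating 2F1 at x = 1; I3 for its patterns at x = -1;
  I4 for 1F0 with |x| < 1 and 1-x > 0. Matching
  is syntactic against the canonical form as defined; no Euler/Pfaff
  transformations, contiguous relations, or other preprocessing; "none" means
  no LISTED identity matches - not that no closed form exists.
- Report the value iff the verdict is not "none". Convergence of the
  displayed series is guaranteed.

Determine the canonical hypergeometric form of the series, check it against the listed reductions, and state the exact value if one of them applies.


Prefactor 5/6, argument 7/5: 1F1 with upper {-3} over lower {1/4}. Verdict: terminating. With -3 upstairs the series is a 4-term polynomial sum; evaluated term by term. Its exact value is -4987/6750.

Key step: with t_0 = 5/6, the two k-th powers (C = 5/6, x = 7/5) combine into one argument.
Step ratio: r(k) = (7/5) * (k-3) / [(k+1/4) (k+1)] - rational in k, leading ratio (7/5); with t_0 = 5/6, classification follows.


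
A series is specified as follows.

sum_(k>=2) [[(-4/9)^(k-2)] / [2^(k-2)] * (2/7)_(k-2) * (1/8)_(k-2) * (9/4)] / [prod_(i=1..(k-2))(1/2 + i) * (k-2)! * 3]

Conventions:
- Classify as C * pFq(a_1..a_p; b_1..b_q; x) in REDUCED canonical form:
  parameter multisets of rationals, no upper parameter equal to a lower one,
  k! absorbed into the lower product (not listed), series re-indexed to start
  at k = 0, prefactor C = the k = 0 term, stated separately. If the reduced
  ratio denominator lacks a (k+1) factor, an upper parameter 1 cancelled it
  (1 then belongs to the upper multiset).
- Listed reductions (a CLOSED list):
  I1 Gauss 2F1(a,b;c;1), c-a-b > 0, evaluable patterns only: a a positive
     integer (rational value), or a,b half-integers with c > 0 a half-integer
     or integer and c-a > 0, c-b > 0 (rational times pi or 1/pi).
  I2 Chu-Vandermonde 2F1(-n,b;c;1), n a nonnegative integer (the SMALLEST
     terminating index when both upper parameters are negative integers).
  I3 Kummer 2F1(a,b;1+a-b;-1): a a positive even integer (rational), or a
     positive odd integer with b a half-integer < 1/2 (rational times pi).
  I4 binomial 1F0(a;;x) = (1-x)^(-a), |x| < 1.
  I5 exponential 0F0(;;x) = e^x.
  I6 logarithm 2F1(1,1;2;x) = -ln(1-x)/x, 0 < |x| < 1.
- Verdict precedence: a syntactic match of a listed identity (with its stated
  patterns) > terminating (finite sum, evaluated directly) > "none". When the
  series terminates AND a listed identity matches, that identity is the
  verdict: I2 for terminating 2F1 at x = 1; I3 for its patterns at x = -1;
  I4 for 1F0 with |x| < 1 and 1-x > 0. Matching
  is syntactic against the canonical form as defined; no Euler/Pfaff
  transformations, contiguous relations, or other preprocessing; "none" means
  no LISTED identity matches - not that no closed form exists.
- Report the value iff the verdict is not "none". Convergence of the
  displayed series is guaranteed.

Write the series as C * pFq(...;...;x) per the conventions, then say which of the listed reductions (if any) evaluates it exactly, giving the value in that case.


Prefactor 3/4, argument -2/9: 2F1 with upper {1/8, 2/7} over lower {3/2}. Verdict: none - at argument -2/9 the multisets {1/8, 2/7} ; {3/2} match no listed identity.

The tell: t_0 = 3/4 here, and the lower running product (C = 3/4, x = -2/9) is a rising factorial.
Step ratio: r(k) = (-2/9) * (k+1/8) (k+2/7) / [(k+3/2) (k+1)] - rational in k, leading ratio (-2/9); with t_0 = 3/4, classification follows.


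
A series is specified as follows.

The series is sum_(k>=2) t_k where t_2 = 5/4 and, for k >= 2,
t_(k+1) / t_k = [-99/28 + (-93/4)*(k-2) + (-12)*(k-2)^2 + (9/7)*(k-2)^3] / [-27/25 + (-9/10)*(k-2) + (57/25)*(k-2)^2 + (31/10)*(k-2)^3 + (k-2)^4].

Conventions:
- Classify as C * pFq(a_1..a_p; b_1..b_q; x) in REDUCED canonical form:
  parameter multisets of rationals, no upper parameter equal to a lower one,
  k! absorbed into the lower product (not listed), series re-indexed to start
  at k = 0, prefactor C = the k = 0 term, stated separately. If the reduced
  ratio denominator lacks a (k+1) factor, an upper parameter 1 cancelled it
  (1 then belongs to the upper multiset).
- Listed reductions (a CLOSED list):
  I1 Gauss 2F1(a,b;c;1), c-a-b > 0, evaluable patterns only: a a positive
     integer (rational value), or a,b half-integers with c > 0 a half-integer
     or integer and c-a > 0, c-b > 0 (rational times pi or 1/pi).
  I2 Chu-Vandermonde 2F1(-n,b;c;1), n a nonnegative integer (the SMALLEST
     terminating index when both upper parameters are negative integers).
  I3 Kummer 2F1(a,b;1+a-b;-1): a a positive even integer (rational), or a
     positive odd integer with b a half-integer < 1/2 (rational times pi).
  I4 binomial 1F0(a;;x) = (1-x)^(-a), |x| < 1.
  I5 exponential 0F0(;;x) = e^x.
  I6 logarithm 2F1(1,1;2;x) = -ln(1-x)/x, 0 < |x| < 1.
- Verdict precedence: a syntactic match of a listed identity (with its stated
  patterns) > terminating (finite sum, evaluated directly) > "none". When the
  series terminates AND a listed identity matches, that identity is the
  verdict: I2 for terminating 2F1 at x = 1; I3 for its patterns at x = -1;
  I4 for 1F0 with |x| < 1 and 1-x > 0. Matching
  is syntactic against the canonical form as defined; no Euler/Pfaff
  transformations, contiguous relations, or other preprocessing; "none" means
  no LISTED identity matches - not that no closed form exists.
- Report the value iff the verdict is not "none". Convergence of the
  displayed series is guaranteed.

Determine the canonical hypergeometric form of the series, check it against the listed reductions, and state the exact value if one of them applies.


The series (x = 9/7) is 2F2: upper {-11, 1/6}, lower {-3/5, 6/5}, prefactor 5/4. Verdict: terminating - no listed pattern fits, but -11 in the upper list cuts the series at k = 11; direct evaluation. Hence: 37492892977032416054574023765/67007961633163977755105165312.

First insight: with t_0 = 5/4, factor the ratio over Q (C = 5/4, x = 9/7): negated roots = parameters.
Step ratio: r(k) = (9/7) * (k-11) (k+1/6) / [(k-3/5) (k+6/5) (k+1)] - poly over poly, x = (9/7) from leading terms; C = 5/4 at k = 0.


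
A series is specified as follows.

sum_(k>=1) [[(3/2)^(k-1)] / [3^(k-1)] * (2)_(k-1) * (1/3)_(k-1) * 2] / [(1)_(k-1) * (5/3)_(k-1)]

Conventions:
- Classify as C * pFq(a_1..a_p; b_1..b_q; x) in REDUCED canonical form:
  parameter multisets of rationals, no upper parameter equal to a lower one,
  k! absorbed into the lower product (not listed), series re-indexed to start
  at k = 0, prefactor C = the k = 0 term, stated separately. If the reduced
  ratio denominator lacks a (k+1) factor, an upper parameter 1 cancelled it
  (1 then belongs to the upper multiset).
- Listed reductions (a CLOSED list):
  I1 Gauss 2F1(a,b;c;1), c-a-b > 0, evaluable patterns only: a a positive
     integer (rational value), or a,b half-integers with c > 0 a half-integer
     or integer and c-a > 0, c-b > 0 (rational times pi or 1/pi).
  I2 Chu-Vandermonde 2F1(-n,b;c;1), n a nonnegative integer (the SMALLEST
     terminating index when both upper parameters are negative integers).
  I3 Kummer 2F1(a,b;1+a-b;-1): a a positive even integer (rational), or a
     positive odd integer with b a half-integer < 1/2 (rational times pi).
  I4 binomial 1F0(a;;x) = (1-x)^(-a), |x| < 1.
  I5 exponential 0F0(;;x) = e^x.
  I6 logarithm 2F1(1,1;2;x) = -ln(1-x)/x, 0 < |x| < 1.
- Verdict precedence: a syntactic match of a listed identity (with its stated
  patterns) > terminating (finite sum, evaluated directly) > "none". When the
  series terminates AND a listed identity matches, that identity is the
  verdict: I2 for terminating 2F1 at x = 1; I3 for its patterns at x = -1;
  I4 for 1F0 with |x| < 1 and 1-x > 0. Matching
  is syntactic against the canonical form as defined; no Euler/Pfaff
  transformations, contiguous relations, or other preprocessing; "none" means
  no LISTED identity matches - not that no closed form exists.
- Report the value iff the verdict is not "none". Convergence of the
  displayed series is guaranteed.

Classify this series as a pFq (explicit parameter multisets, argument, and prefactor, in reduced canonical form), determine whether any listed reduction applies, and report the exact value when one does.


With C = 2: the canonical form is 2F1(1/3, 2; 5/3; 1/2). Verdict: none. A 2F1 with upper {1/3, 2} fits none of I1-I6 at x = 1/2; the sum runs forever.

Structural cue: t_0 = 2 here, and (1)_k (C = 2) is k! itself.
Ratio: r(k) = (1/2) * (k+1/3) (k+2) / [(k+5/3) (k+1)] - rational in k, leading ratio (1/2); with t_0 = 2, classification follows.
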